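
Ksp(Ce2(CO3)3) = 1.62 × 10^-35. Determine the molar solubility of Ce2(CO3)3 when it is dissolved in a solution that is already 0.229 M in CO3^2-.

Ce2(CO3)3(s) ⇌ 2 Ce^3+ + 3 CO3^2-
Ksp = [Ce^3+]^2[CO3^2-]^3
Let s = moles of Ce2(CO3)3 that dissolve per litre. [Ce^3+] = 2s, [CO3^2-] = 0.229 + 3s ≈ 0.229 (Ksp is small, so little additional dissolves).
Ksp ≈ (2s)^2 × (0.229)^3
s = 1.84 × 10^-17 M
Check: 3s = 5.5 × 10^-17 ≪ 0.229, so the approximation is valid.

1.84e-17 M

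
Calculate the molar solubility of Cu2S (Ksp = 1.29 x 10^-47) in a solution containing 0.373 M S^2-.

2.94 × 10^-24 M

Cu2S(s) <=> 2 Cu^+(aq) + S^2-(aq)
Ksp = [Cu^+]^2[S^2-]
Let s = moles of Cu2S that dissolve per litre. [Cu^+] = 2s, [S^2-] = 0.373 + s ≈ 0.373 (since the S^2- already present dominates).
Ksp ≈ (2s)^2 × 0.373
s = 2.94 × 10^-24 M
Check: s = 2.9 × 10^-24 ≪ 0.373, so the approximation is valid.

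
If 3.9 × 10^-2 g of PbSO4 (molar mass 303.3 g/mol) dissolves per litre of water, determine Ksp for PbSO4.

Ksp ≈ 1.7 × 10^-8

Molar solubility s = (3.9 × 10^-2 g/L) / (303.3 g/mol) = 1.29 × 10^-4 M.
PbSO4(s) ⇌ Pb^2+(aq) + SO4^2-(aq)
With molar solubility s: [Pb^2+] = s, [SO4^2-] = s.
Ksp = [Pb^2+][SO4^2-]
Ksp = s × s = s^2
Ksp = (1.29 × 10^-4)^2 = 1.7 x 10^-8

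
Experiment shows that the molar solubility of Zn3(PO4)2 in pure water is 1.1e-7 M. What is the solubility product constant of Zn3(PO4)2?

Ksp ≈ 1.7 × 10^-33

Zn3(PO4)2(s) ⇌ 3 Zn^2+(aq) + 2 PO4^3-(aq)
If s mol/L of Zn3(PO4)2 dissolves, [Zn^2+] = 3s and [PO4^3-] = 2s.
Ksp = [Zn^2+]^3[PO4^3-]^2
So Ksp = (3s)^3 × (2s)^2 = 108s^5
Ksp = 108 × (1.1 × 10^-7)^5 = 1.7 × 10^-33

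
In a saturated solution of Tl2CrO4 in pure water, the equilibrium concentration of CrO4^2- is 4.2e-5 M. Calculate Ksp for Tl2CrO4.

3.0 x 10^-13

Tl2CrO4(s) ⇌ 2 Tl^+ + CrO4^2-
Stoichiometry gives [Tl^+] = (2/1)[CrO4^2-] = 8.40 × 10^-5 M.
Ksp = [Tl^+]^2[CrO4^2-]
Ksp = (8.40 × 10^-5)^2 × 4.2 × 10^-5 = 3.0 x 10^-13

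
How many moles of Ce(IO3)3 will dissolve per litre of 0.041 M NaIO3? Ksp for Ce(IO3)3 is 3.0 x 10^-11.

4.4 × 10^-7 M

Ce(IO3)3(s) ⇌ Ce^3+(aq) + 3 IO3^-(aq)
Ksp = [Ce^3+][IO3^-]^3
If s mol/L dissolves here, [Ce^3+] = s, [IO3^-] = 0.041 + 3s ≈ 0.041 (common-ion effect: IO3^- is already 0.041 M).
Ksp ≈ s × (0.041)^3
s = 4.4 x 10^-7 M
Check: 3s = 1.3 × 10^-6 ≪ 0.041, so the approximation is valid.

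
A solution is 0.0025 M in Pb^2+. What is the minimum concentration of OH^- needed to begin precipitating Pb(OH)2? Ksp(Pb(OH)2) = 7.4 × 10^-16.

Pb(OH)2(s) ⇌ Pb^2+ + 2 OH^-
Ksp = [Pb^2+][OH^-]^2
Precipitation begins when Q = Ksp. With [Pb^2+] = 0.0025 M:
7.4 × 10^-16 = (0.0025) × [OH^-]^2
[OH^-] = (7.4 × 10^-16 / 2.5 × 10^-3)^(1/2) = 5.4 x 10^-7 M

[OH^-] = 5.4 x 10^-7 M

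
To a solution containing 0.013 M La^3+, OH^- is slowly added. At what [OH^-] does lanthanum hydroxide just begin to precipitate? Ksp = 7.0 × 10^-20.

[OH^-] ≈ 1.8e-6 M

La(OH)3(s) <=> La^3+(aq) + 3 OH^-(aq)
Ksp = [La^3+][OH^-]^3
Precipitation begins when Q = Ksp. With [La^3+] = 0.013 M:
7.0 × 10^-20 = (0.013) × [OH^-]^3
[OH^-] = (7.0 × 10^-20 / 1.3 × 10^-2)^(1/3) = 1.8 x 10^-6 M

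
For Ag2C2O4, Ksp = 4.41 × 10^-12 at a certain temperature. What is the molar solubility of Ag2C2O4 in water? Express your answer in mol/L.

s ≈ 1.03e-4 M

Ag2C2O4(s) <=> 2 Ag^+ + C2O4^2-
Ksp = [Ag^+]^2[C2O4^2-]
For each mole of Ag2C2O4 that dissolves: [Ag^+] = 2s, [C2O4^2-] = s.
Ksp = (2s)^2s = 4s^3
s = (4.41 × 10^-12 / 4)^(1/3) = 1.03 × 10^-4 M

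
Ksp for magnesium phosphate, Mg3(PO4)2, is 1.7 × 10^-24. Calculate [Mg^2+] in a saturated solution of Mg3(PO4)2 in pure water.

[Mg^2+] ≈ 2.1e-5 M

Mg3(PO4)2(s) ⇌ 3 Mg^2+(aq) + 2 PO4^3-(aq)
Ksp = [Mg^2+]^3[PO4^3-]^2
If s mol/L of Mg3(PO4)2 dissolves, [Mg^2+] = 3s and [PO4^3-] = 2s.
So Ksp = (3s)^3 × (2s)^2 = 108s^5
Solving, s = (1.7 × 10^-24/108)^(1/5) = 6.91 × 10^-6 M
[Mg^2+] = 3s = 2.1 × 10^-5 M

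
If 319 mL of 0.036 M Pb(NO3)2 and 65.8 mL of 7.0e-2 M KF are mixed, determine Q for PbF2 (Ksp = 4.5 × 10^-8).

Total volume = 319 + 65.8 = 384.8 mL.
[Pb^2+] = 3.6 × 10^-2 × (319/384.8) = 2.98 x 10^-2 M
[F^-] = 7.0 x 10^-2 × (65.8/384.8) = 1.20 × 10^-2 M
PbF2(s) <=> Pb^2+ + 2 F^-, so Q = [Pb^2+][F^-]^2
Q = (2.98 x 10^-2)(1.20 x 10^-2)^2 = 4.3 × 10^-6
Q > Ksp, so PbF2 will precipitate.

Q ≈ 4.3 x 10^-6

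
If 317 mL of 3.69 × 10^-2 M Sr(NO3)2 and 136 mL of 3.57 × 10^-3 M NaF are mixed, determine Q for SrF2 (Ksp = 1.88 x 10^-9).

Total volume = 317 + 136 = 453 mL.
[Sr^2+] = 3.69 × 10^-2 × (317/453) = 2.582 × 10^-2 M
[F^-] = 3.57 × 10^-3 × (136/453) = 1.072 × 10^-3 M
SrF2(s) ⇌ Sr^2+ + 2 F^-, so Q = [Sr^2+][F^-]^2
Q = (2.582 × 10^-2)(1.072 × 10^-3)^2 = 2.97 × 10^-8
Q > Ksp, so SrF2 will precipitate.

Q = 2.97 × 10^-8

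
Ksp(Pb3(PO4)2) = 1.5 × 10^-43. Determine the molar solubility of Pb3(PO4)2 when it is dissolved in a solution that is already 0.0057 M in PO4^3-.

s = 5.6e-14 M

Pb3(PO4)2(s) ⇌ 3 Pb^2+ + 2 PO4^3-
Ksp = [Pb^2+]^3[PO4^3-]^2
Let s be the molar solubility in this solution. [Pb^2+] = 3s, [PO4^3-] = 0.0057 + 2s ≈ 0.0057 (common-ion effect: PO4^3- is already 0.0057 M).
Ksp ≈ (3s)^3 × (0.0057)^2
s = 5.6 × 10^-14 M
Check: 2s = 1.1 × 10^-13 ≪ 0.0057, so the approximation is valid.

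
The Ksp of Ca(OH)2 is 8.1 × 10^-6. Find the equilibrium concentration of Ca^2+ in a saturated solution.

[Ca^2+] ≈ 1.3e-2 M

Ca(OH)2(s) ⇌ Ca^2+(aq) + 2 OH^-(aq)
Ksp = [Ca^2+][OH^-]^2
If s mol/L of Ca(OH)2 dissolves, [Ca^2+] = s and [OH^-] = 2s.
Substituting: Ksp = s(2s)^2 = 4s^3
s = (8.1 × 10^-6 / 4)^(1/3) = 1.27 x 10^-2 M
[Ca^2+] = s = 1.3 × 10^-2 M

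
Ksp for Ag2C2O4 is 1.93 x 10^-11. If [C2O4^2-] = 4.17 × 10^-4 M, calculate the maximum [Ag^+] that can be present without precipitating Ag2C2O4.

Ag2C2O4(s) <=> 2 Ag^+(aq) + C2O4^2-(aq)
Ksp = [Ag^+]^2[C2O4^2-]
Precipitation begins when Q = Ksp. With [C2O4^2-] = 4.17 × 10^-4 M:
1.93 x 10^-11 = (4.17 × 10^-4) × [Ag^+]^2
[Ag^+] = (1.93 x 10^-11 / 4.17 × 10^-4)^(1/2) = 2.15 x 10^-4 M

2.15 x 10^-4 M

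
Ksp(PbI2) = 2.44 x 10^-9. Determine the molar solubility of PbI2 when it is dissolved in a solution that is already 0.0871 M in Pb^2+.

PbI2(s) ⇌ Pb^2+ + 2 I^-
Ksp = [Pb^2+][I^-]^2
Let s be the molar solubility in this solution. [Pb^2+] = 0.0871 + s ≈ 0.0871, [I^-] = 2s (common-ion effect: Pb^2+ is already 0.0871 M).
Ksp ≈ 0.0871 × (2s)^2
s = 8.37 x 10^-5 M
Check: s = 8.4 × 10^-5 ≪ 0.0871, so the approximation is valid.

s = 8.37 × 10^-5 M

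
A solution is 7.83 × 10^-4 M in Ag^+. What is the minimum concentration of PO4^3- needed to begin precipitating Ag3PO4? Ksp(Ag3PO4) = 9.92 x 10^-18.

Ag3PO4(s) ⇌ 3 Ag^+ + PO4^3-
Ksp = [Ag^+]^3[PO4^3-]
Precipitation begins when Q = Ksp. With [Ag^+] = 7.83 × 10^-4 M:
9.92 x 10^-18 = (7.83 × 10^-4)^3 × [PO4^3-]
[PO4^3-] = (9.92 x 10^-18 / 4.800 x 10^-10) = 2.07 × 10^-8 M

2.07e-8 M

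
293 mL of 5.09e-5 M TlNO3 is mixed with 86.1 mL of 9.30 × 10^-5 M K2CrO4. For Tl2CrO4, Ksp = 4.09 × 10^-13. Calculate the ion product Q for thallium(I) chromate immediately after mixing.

Q ≈ 3.27e-14

Total volume = 293 + 86.1 = 379.1 mL.
[Tl^+] = 5.09 × 10^-5 × (293/379.1) = 3.934 × 10^-5 M
[CrO4^2-] = 9.30 x 10^-5 × (86.1/379.1) = 2.112 × 10^-5 M
Tl2CrO4(s) ⇌ 2 Tl^+(aq) + CrO4^2-(aq), so Q = [Tl^+]^2[CrO4^2-]
Q = (3.934 × 10^-5)^2(2.112 × 10^-5) = 3.27 × 10^-14
Q < Ksp, so no precipitate of Tl2CrO4 forms.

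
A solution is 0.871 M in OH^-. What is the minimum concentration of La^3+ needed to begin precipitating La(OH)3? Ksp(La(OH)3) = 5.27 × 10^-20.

La(OH)3(s) <=> La^3+(aq) + 3 OH^-(aq)
Ksp = [La^3+][OH^-]^3
Precipitation begins when Q = Ksp. With [OH^-] = 0.871 M:
5.27 × 10^-20 = (0.871)^3 × [La^3+]
[La^3+] = (5.27 × 10^-20 / 6.608 × 10^-1) = 7.98 × 10^-20 M

7.98 × 10^-20 M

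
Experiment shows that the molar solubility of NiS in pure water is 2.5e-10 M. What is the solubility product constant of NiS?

Ksp ≈ 6.3 x 10^-20

NiS(s) <=> Ni^2+(aq) + S^2-(aq)
Let s = molar solubility. Then [Ni^2+] = s and [S^2-] = s.
Ksp = [Ni^2+][S^2-]
Ksp = (s)(s) = s^2
With s = 2.5 x 10^-10: Ksp = 6.3 × 10^-20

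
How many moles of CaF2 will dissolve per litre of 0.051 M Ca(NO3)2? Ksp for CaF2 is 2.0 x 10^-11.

s = 9.9e-6 M

CaF2(s) ⇌ Ca^2+(aq) + 2 F^-(aq)
Ksp = [Ca^2+][F^-]^2
If s mol/L dissolves here, [Ca^2+] = 0.051 + s ≈ 0.051, [F^-] = 2s (since Ca^2+ from Ca(NO3)2 dominates).
Ksp ≈ 0.051 × (2s)^2
s = 9.9 × 10^-6 M
Check: s = 9.9 × 10^-6 ≪ 0.051, so the approximation is valid.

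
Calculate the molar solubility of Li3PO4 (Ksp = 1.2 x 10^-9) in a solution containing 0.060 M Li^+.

s = 5.6e-6 M

Li3PO4(s) <=> 3 Li^+ + PO4^3-
Ksp = [Li^+]^3[PO4^3-]
Let s = moles of Li3PO4 that dissolve per litre. [Li^+] = 0.060 + 3s ≈ 0.060, [PO4^3-] = s (common-ion effect: Li^+ is already 0.060 M).
Ksp ≈ (0.060)^3 × s
s = 5.6 × 10^-6 M
Check: 3s = 1.7 × 10^-5 ≪ 0.060, so the approximation is valid.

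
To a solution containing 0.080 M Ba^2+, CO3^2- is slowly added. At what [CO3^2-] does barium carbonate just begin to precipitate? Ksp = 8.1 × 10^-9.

BaCO3(s) ⇌ Ba^2+(aq) + CO3^2-(aq)
Ksp = [Ba^2+][CO3^2-]
Precipitation begins when Q = Ksp. With [Ba^2+] = 0.080 M:
8.1 × 10^-9 = (0.080) × [CO3^2-]
[CO3^2-] = (8.1 × 10^-9 / 8.0 × 10^-2) = 1.0 × 10^-7 M

1.0e-7 M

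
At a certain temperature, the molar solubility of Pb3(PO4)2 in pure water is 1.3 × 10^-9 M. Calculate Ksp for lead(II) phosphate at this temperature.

4.0 × 10^-43

Pb3(PO4)2(s) <=> 3 Pb^2+(aq) + 2 PO4^3-(aq)
Let s = molar solubility. Then [Pb^2+] = 3s and [PO4^3-] = 2s.
Ksp = [Pb^2+]^3[PO4^3-]^2
So Ksp = (3s)^3 × (2s)^2 = 108s^5
With s = 1.3 × 10^-9: Ksp = 4.0 × 10^-43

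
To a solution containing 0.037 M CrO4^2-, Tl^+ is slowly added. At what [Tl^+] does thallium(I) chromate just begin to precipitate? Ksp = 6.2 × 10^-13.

[Tl^+] = 4.1 x 10^-6 M

Tl2CrO4(s) ⇌ 2 Tl^+ + CrO4^2-
Ksp = [Tl^+]^2[CrO4^2-]
Precipitation begins when Q = Ksp. With [CrO4^2-] = 0.037 M:
6.2 × 10^-13 = (0.037) × [Tl^+]^2
[Tl^+] = (6.2 × 10^-13 / 3.7 x 10^-2)^(1/2) = 4.1 × 10^-6 M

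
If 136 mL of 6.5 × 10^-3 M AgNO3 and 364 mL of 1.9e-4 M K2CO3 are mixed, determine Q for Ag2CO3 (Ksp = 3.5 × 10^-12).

Q = 4.3 × 10^-10

Total volume = 136 + 364 = 500 mL.
[Ag^+] = 6.5 × 10^-3 × (136/500) = 1.77 × 10^-3 M
[CO3^2-] = 1.9 × 10^-4 × (364/500) = 1.38 × 10^-4 M
Ag2CO3(s) ⇌ 2 Ag^+ + CO3^2-, so Q = [Ag^+]^2[CO3^2-]
Q = (1.77 × 10^-3)^2(1.38 × 10^-4) = 4.3 × 10^-10
Q > Ksp, so Ag2CO3 will precipitate.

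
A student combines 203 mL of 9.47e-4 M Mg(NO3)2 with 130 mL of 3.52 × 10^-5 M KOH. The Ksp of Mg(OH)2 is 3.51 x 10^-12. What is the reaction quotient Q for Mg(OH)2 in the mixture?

1.09 × 10^-13

Total volume = 203 + 130 = 333 mL.
[Mg^2+] = 9.47 × 10^-4 × (203/333) = 5.773 x 10^-4 M
[OH^-] = 3.52 × 10^-5 × (130/333) = 1.374 × 10^-5 M
Mg(OH)2(s) ⇌ Mg^2+ + 2 OH^-, so Q = [Mg^2+][OH^-]^2
Q = (5.773 × 10^-4)(1.374 × 10^-5)^2 = 1.09 × 10^-13
Q < Ksp, so no precipitate of Mg(OH)2 forms.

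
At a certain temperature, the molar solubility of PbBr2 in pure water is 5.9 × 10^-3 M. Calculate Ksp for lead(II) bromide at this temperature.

PbBr2(s) ⇌ Pb^2+(aq) + 2 Br^-(aq)
With molar solubility s: [Pb^2+] = s, [Br^-] = 2s.
Ksp = [Pb^2+][Br^-]^2
So Ksp = s × (2s)^2 = 4s^3
With s = 5.9 x 10^-3: Ksp = 8.2 x 10^-7

8.2e-7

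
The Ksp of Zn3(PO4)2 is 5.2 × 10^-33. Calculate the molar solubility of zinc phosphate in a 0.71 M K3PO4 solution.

7.3e-12 M

Zn3(PO4)2(s) ⇌ 3 Zn^2+(aq) + 2 PO4^3-(aq)
Ksp = [Zn^2+]^3[PO4^3-]^2
Let s be the molar solubility in this solution. [Zn^2+] = 3s, [PO4^3-] = 0.71 + 2s ≈ 0.71 (since PO4^3- from K3PO4 dominates).
Ksp ≈ (3s)^3 × (0.71)^2
s = 7.3 x 10^-12 M
Check: 2s = 1.5 × 10^-11 ≪ 0.71, so the approximation is valid.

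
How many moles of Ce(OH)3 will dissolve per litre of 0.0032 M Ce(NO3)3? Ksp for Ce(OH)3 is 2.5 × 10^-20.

Ce(OH)3(s) ⇌ Ce^3+(aq) + 3 OH^-(aq)
Ksp = [Ce^3+][OH^-]^3
Let s be the molar solubility in this solution. [Ce^3+] = 0.0032 + s ≈ 0.0032, [OH^-] = 3s (since Ce^3+ from Ce(NO3)3 dominates).
Ksp ≈ 0.0032 × (3s)^3
s = 6.6 × 10^-7 M
Check: s = 6.6 × 10^-7 ≪ 0.0032, so the approximation is valid.

s ≈ 6.6 × 10^-7 M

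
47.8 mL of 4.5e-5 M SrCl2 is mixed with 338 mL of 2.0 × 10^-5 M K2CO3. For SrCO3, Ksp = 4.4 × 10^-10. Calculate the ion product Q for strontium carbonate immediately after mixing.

Total volume = 47.8 + 338 = 385.8 mL.
[Sr^2+] = 4.5 x 10^-5 × (47.8/385.8) = 5.58 × 10^-6 M
[CO3^2-] = 2.0 × 10^-5 × (338/385.8) = 1.75 × 10^-5 M
SrCO3(s) ⇌ Sr^2+ + CO3^2-, so Q = [Sr^2+][CO3^2-]
Q = (5.58 x 10^-6)(1.75 x 10^-5) = 9.8 x 10^-11
Q < Ksp, so no precipitate of SrCO3 forms.

Q = 9.8 × 10^-11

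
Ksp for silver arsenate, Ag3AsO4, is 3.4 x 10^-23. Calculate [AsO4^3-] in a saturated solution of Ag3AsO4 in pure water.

Ag3AsO4(s) ⇌ 3 Ag^+(aq) + AsO4^3-(aq)
Ksp = [Ag^+]^3[AsO4^3-]
For each mole of Ag3AsO4 that dissolves: [Ag^+] = 3s, [AsO4^3-] = s.
Substituting: Ksp = (3s)^3s = 27s^4
s^4 = 3.4 x 10^-23 / 27, so s = 1.06 x 10^-6 M
[AsO4^3-] = s = 1.1 × 10^-6 M

1.1 x 10^-6 M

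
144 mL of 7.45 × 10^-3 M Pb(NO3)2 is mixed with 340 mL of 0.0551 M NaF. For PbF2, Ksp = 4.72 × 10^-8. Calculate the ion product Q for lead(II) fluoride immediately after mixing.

3.32 × 10^-6

Total volume = 144 + 340 = 484 mL.
[Pb^2+] = 7.45 x 10^-3 × (144/484) = 2.217 x 10^-3 M
[F^-] = 5.51 × 10^-2 × (340/484) = 3.871 x 10^-2 M
PbF2(s) ⇌ Pb^2+(aq) + 2 F^-(aq), so Q = [Pb^2+][F^-]^2
Q = (2.217 × 10^-3)(3.871 × 10^-2)^2 = 3.32 × 10^-6
Q > Ksp, so PbF2 will precipitate.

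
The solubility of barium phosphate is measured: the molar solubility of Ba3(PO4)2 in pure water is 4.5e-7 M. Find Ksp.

Ba3(PO4)2(s) <=> 3 Ba^2+(aq) + 2 PO4^3-(aq)
For each mole of Ba3(PO4)2 that dissolves: [Ba^2+] = 3s, [PO4^3-] = 2s.
Ksp = [Ba^2+]^3[PO4^3-]^2
Ksp = (3s)^3(2s)^2 = 108s^5
Ksp = 108 × (4.5 × 10^-7)^5 = 2.0 x 10^-30

2.0 x 10^-30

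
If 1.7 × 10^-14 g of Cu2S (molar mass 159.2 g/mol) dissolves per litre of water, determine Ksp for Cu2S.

Ksp = 4.9 × 10^-48

Molar solubility s = (1.7 × 10^-14 g/L) / (159.2 g/mol) = 1.07 × 10^-16 M.
Cu2S(s) <=> 2 Cu^+(aq) + S^2-(aq)
For each mole of Cu2S that dissolves: [Cu^+] = 2s, [S^2-] = s.
Ksp = [Cu^+]^2[S^2-]
Substituting: Ksp = (2s)^2s = 4s^3
Ksp = 4 × (1.07 × 10^-16)^3 = 4.9 × 10^-48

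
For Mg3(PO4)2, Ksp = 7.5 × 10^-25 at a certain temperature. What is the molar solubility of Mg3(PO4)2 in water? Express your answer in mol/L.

Mg3(PO4)2(s) ⇌ 3 Mg^2+ + 2 PO4^3-
Ksp = [Mg^2+]^3[PO4^3-]^2
With molar solubility s: [Mg^2+] = 3s, [PO4^3-] = 2s.
Substituting: Ksp = (3s)^3(2s)^2 = 108s^5
s = (7.5 × 10^-25 / 108)^(1/5) = 5.9 × 10^-6 M

5.9 x 10^-6 M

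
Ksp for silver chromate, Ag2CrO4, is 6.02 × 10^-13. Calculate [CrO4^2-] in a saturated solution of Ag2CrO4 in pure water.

5.32 × 10^-5 M

Ag2CrO4(s) ⇌ 2 Ag^+(aq) + CrO4^2-(aq)
Ksp = [Ag^+]^2[CrO4^2-]
For each mole of Ag2CrO4 that dissolves: [Ag^+] = 2s, [CrO4^2-] = s.
Ksp = (2s)^2s = 4s^3
s^3 = 6.02 × 10^-13 / 4, so s = 5.319 x 10^-5 M
[CrO4^2-] = s = 5.32 × 10^-5 M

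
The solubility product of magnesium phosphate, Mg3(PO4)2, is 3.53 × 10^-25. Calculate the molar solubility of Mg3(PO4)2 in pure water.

s = 5.05 × 10^-6 M

Mg3(PO4)2(s) <=> 3 Mg^2+(aq) + 2 PO4^3-(aq)
Ksp = [Mg^2+]^3[PO4^3-]^2
If s mol/L of Mg3(PO4)2 dissolves, [Mg^2+] = 3s and [PO4^3-] = 2s.
Substituting: Ksp = (3s)^3(2s)^2 = 108s^5
s^5 = 3.53 × 10^-25 / 108, so s = 5.05 x 10^-6 M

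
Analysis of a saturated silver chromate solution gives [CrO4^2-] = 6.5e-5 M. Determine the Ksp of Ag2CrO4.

Ag2CrO4(s) <=> 2 Ag^+(aq) + CrO4^2-(aq)
Stoichiometry gives [Ag^+] = (2/1)[CrO4^2-] = 1.30 × 10^-4 M.
Ksp = [Ag^+]^2[CrO4^2-]
Ksp = (1.30 x 10^-4)^2 × 6.5 × 10^-5 = 1.1 x 10^-12

Ksp ≈ 1.1 x 10^-12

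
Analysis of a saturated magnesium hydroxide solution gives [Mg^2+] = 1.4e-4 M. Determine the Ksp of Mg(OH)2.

Mg(OH)2(s) <=> Mg^2+ + 2 OH^-
Stoichiometry gives [OH^-] = (2/1)[Mg^2+] = 2.80 × 10^-4 M.
Ksp = [Mg^2+][OH^-]^2
Ksp = 1.4 × 10^-4 × (2.80 x 10^-4)^2 = 1.1 x 10^-11

Ksp = 1.1 x 10^-11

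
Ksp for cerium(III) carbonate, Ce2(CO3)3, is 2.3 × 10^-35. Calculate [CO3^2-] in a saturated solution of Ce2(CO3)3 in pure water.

[CO3^2-] = 1.4 × 10^-7 M

Ce2(CO3)3(s) ⇌ 2 Ce^3+ + 3 CO3^2-
Ksp = [Ce^3+]^2[CO3^2-]^3
For each mole of Ce2(CO3)3 that dissolves: [Ce^3+] = 2s, [CO3^2-] = 3s.
Ksp = (2s)^2(3s)^3 = 108s^5
s^5 = 2.3 × 10^-35 / 108, so s = 4.63 × 10^-8 M
[CO3^2-] = 3s = 1.4 × 10^-7 M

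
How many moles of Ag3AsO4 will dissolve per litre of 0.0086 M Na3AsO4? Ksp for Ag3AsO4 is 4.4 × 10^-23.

5.7 x 10^-8 M

Ag3AsO4(s) <=> 3 Ag^+(aq) + AsO4^3-(aq)
Ksp = [Ag^+]^3[AsO4^3-]
If s mol/L dissolves here, [Ag^+] = 3s, [AsO4^3-] = 0.0086 + s ≈ 0.0086 (common-ion effect: AsO4^3- is already 0.0086 M).
Ksp ≈ (3s)^3 × 0.0086
s = 5.7 × 10^-8 M
Check: s = 5.7 × 10^-8 ≪ 0.0086, so the approximation is valid.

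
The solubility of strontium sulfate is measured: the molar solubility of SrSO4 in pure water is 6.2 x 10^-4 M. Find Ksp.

Ksp = 3.8e-7

SrSO4(s) ⇌ Sr^2+(aq) + SO4^2-(aq)
With molar solubility s: [Sr^2+] = s, [SO4^2-] = s.
Ksp = [Sr^2+][SO4^2-]
Ksp = (s)(s) = s^2
With s = 6.2 × 10^-4: Ksp = 3.8 x 10^-7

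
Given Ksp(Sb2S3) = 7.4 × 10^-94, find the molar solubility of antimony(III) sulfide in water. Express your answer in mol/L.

s ≈ 9.3 × 10^-20 M

Sb2S3(s) <=> 2 Sb^3+(aq) + 3 S^2-(aq)
Ksp = [Sb^3+]^2[S^2-]^3
With molar solubility s: [Sb^3+] = 2s, [S^2-] = 3s.
Substituting: Ksp = (2s)^2(3s)^3 = 108s^5
s = (7.4 × 10^-94 / 108)^(1/5) = 9.3 x 10^-20 M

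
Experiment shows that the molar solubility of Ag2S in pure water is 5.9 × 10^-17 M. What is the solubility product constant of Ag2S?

Ag2S(s) <=> 2 Ag^+(aq) + S^2-(aq)
With molar solubility s: [Ag^+] = 2s, [S^2-] = s.
Ksp = [Ag^+]^2[S^2-]
Ksp = (2s)^2s = 4s^3
Ksp = 4 × (5.9 × 10^-17)^3 = 8.2 × 10^-49

Ksp = 8.2 × 10^-49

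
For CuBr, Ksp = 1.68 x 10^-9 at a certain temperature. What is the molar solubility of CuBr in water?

4.10e-5 M

CuBr(s) ⇌ Cu^+(aq) + Br^-(aq)
Ksp = [Cu^+][Br^-]
With molar solubility s: [Cu^+] = s, [Br^-] = s.
Ksp = s × s = s^2
s = (1.68 x 10^-9)^(1/2) = 4.10 x 10^-5 M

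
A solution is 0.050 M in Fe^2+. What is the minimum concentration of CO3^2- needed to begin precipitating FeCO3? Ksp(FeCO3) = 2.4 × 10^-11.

[CO3^2-] = 4.8 x 10^-10 M

FeCO3(s) ⇌ Fe^2+(aq) + CO3^2-(aq)
Ksp = [Fe^2+][CO3^2-]
Precipitation begins when Q = Ksp. With [Fe^2+] = 0.050 M:
2.4 × 10^-11 = (0.050) × [CO3^2-]
[CO3^2-] = (2.4 × 10^-11 / 5.0 × 10^-2) = 4.8 × 10^-10 M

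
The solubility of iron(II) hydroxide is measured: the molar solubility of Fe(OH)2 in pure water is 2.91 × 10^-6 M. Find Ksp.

Fe(OH)2(s) ⇌ Fe^2+(aq) + 2 OH^-(aq)
For each mole of Fe(OH)2 that dissolves: [Fe^2+] = s, [OH^-] = 2s.
Ksp = [Fe^2+][OH^-]^2
Ksp = s(2s)^2 = 4s^3
With s = 2.91 × 10^-6: Ksp = 9.86 x 10^-17

Ksp ≈ 9.86 × 10^-17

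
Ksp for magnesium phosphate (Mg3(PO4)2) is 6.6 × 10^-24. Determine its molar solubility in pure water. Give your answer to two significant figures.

9.1 × 10^-6 M

Mg3(PO4)2(s) ⇌ 3 Mg^2+ + 2 PO4^3-
Ksp = [Mg^2+]^3[PO4^3-]^2
With molar solubility s: [Mg^2+] = 3s, [PO4^3-] = 2s.
Substituting: Ksp = (3s)^3(2s)^2 = 108s^5
Solving, s = (6.6 × 10^-24/108)^(1/5) = 9.1 x 10^-6 M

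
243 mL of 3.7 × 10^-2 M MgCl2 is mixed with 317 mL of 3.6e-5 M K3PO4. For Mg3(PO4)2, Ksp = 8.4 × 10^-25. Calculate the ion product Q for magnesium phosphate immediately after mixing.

Total volume = 243 + 317 = 560 mL.
[Mg^2+] = 3.7 x 10^-2 × (243/560) = 1.61 × 10^-2 M
[PO4^3-] = 3.6 × 10^-5 × (317/560) = 2.04 x 10^-5 M
Mg3(PO4)2(s) ⇌ 3 Mg^2+ + 2 PO4^3-, so Q = [Mg^2+]^3[PO4^3-]^2
Q = (1.61 × 10^-2)^3(2.04 × 10^-5)^2 = 1.7 x 10^-15
Q > Ksp, so Mg3(PO4)2 will precipitate.

1.7 × 10^-15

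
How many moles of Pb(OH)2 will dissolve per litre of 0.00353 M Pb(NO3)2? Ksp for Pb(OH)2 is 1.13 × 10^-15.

Pb(OH)2(s) ⇌ Pb^2+(aq) + 2 OH^-(aq)
Ksp = [Pb^2+][OH^-]^2
If s mol/L dissolves here, [Pb^2+] = 0.00353 + s ≈ 0.00353, [OH^-] = 2s (common-ion effect: Pb^2+ is already 0.00353 M).
Ksp ≈ 0.00353 × (2s)^2
s = 2.83 × 10^-7 M
Check: s = 2.8 × 10^-7 ≪ 0.00353, so the approximation is valid.

s ≈ 2.83 × 10^-7 M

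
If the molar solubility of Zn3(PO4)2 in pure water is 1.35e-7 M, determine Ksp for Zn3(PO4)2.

Zn3(PO4)2(s) <=> 3 Zn^2+(aq) + 2 PO4^3-(aq)
Let s = molar solubility. Then [Zn^2+] = 3s and [PO4^3-] = 2s.
Ksp = [Zn^2+]^3[PO4^3-]^2
Ksp = (3s)^3(2s)^2 = 108s^5
Ksp = 108 × (1.35 × 10^-7)^5 = 4.84 × 10^-33

Ksp ≈ 4.84 x 10^-33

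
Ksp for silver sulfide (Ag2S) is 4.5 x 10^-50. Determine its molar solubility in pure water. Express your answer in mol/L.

s ≈ 2.2 x 10^-17 M

Ag2S(s) ⇌ 2 Ag^+ + S^2-
Ksp = [Ag^+]^2[S^2-]
With molar solubility s: [Ag^+] = 2s, [S^2-] = s.
So Ksp = (2s)^2 × s = 4s^3
Solving, s = (4.5 x 10^-50/4)^(1/3) = 2.2 × 10^-17 M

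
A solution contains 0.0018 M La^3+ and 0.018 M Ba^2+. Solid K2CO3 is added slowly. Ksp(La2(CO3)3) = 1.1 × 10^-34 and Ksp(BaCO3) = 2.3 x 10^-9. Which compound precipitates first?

La2(CO3)3

Precipitation of each salt starts when its ion product equals its Ksp.
For La2(CO3)3: 1.1 × 10^-34 = (0.0018)^2 × [CO3^2-]^3  ⇒  [CO3^2-] = 3.2 × 10^-10 M.
For BaCO3: 2.3 x 10^-9 = 0.018 × [CO3^2-]  ⇒  [CO3^2-] = 1.3 × 10^-7 M.
The salt with the lower threshold [CO3^2-] precipitates first: La2(CO3)3.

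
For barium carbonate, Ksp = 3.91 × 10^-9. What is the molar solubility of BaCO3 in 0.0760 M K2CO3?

BaCO3(s) <=> Ba^2+ + CO3^2-
Ksp = [Ba^2+][CO3^2-]
If s mol/L dissolves here, [Ba^2+] = s, [CO3^2-] = 0.0760 + s ≈ 0.0760 (common-ion effect: CO3^2- is already 0.0760 M).
Ksp ≈ s × 0.0760
s = 5.14 x 10^-8 M
Check: s = 5.1 × 10^-8 ≪ 0.0760, so the approximation is valid.

s = 5.14 × 10^-8 M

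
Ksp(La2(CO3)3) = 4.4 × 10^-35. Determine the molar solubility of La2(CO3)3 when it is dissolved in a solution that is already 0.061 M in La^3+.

s ≈ 7.6 × 10^-12 M

La2(CO3)3(s) <=> 2 La^3+(aq) + 3 CO3^2-(aq)
Ksp = [La^3+]^2[CO3^2-]^3
If s mol/L dissolves here, [La^3+] = 0.061 + 2s ≈ 0.061, [CO3^2-] = 3s (Ksp is small, so little additional dissolves).
Ksp ≈ (0.061)^2 × (3s)^3
s = 7.6 x 10^-12 M
Check: 2s = 1.5 x 10^-11 ≪ 0.061, so the approximation is valid.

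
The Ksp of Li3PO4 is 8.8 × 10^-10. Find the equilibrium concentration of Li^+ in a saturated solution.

[Li^+] = 7.2 × 10^-3 M

Li3PO4(s) <=> 3 Li^+(aq) + PO4^3-(aq)
Ksp = [Li^+]^3[PO4^3-]
With molar solubility s: [Li^+] = 3s, [PO4^3-] = s.
Substituting: Ksp = (3s)^3s = 27s^4
s^4 = 8.8 × 10^-10 / 27, so s = 2.39 x 10^-3 M
[Li^+] = 3s = 7.2 × 10^-3 M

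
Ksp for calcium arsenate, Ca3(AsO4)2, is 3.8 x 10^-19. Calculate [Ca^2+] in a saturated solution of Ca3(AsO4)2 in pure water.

Ca3(AsO4)2(s) <=> 3 Ca^2+ + 2 AsO4^3-
Ksp = [Ca^2+]^3[AsO4^3-]^2
If s mol/L of Ca3(AsO4)2 dissolves, [Ca^2+] = 3s and [AsO4^3-] = 2s.
So Ksp = (3s)^3 × (2s)^2 = 108s^5
s^5 = 3.8 x 10^-19 / 108, so s = 8.11 × 10^-5 M
[Ca^2+] = 3s = 2.4 x 10^-4 M

2.4e-4 M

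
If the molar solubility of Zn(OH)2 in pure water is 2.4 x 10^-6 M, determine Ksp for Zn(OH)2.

Zn(OH)2(s) ⇌ Zn^2+ + 2 OH^-
If s mol/L of Zn(OH)2 dissolves, [Zn^2+] = s and [OH^-] = 2s.
Ksp = [Zn^2+][OH^-]^2
Ksp = s(2s)^2 = 4s^3
With s = 2.4 x 10^-6: Ksp = 5.5 × 10^-17

Ksp = 5.5e-17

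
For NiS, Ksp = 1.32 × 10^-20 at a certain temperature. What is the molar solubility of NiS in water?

1.15 x 10^-10 M

NiS(s) ⇌ Ni^2+ + S^2-
Ksp = [Ni^2+][S^2-]
If s mol/L of NiS dissolves, [Ni^2+] = s and [S^2-] = s.
Ksp = (s)(s) = s^2
s = (1.32 × 10^-20)^(1/2) = 1.15 × 10^-10 M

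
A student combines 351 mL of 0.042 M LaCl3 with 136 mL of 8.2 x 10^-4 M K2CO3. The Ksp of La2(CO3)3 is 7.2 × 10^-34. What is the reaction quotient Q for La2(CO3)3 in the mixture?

Q = 1.1 × 10^-14

Total volume = 351 + 136 = 487 mL.
[La^3+] = 4.2 x 10^-2 × (351/487) = 3.03 x 10^-2 M
[CO3^2-] = 8.2 × 10^-4 × (136/487) = 2.29 x 10^-4 M
La2(CO3)3(s) <=> 2 La^3+ + 3 CO3^2-, so Q = [La^3+]^2[CO3^2-]^3
Q = (3.03 × 10^-2)^2(2.29 × 10^-4)^3 = 1.1 x 10^-14
Q > Ksp, so La2(CO3)3 will precipitate.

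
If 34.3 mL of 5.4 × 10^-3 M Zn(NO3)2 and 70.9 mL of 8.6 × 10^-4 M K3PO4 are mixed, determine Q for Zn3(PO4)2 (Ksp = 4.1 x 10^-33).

Q ≈ 1.8 x 10^-15

Total volume = 34.3 + 70.9 = 105.2 mL.
[Zn^2+] = 5.4 × 10^-3 × (34.3/105.2) = 1.76 × 10^-3 M
[PO4^3-] = 8.6 × 10^-4 × (70.9/105.2) = 5.80 × 10^-4 M
Zn3(PO4)2(s) ⇌ 3 Zn^2+(aq) + 2 PO4^3-(aq), so Q = [Zn^2+]^3[PO4^3-]^2
Q = (1.76 × 10^-3)^3(5.80 × 10^-4)^2 = 1.8 × 10^-15
Q > Ksp, so Zn3(PO4)2 will precipitate.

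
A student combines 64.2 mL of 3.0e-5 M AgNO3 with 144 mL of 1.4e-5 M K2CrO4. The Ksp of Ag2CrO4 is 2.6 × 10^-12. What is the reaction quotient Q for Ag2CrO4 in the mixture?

Q = 8.3e-16

Total volume = 64.2 + 144 = 208.2 mL.
[Ag^+] = 3.0 x 10^-5 × (64.2/208.2) = 9.25 × 10^-6 M
[CrO4^2-] = 1.4 × 10^-5 × (144/208.2) = 9.68 × 10^-6 M
Ag2CrO4(s) ⇌ 2 Ag^+ + CrO4^2-, so Q = [Ag^+]^2[CrO4^2-]
Q = (9.25 x 10^-6)^2(9.68 × 10^-6) = 8.3 × 10^-16
Q < Ksp, so no precipitate of Ag2CrO4 forms.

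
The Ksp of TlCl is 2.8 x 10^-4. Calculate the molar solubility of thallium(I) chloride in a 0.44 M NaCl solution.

TlCl(s) ⇌ Tl^+ + Cl^-
Ksp = [Tl^+][Cl^-]
Let s be the molar solubility in this solution. [Tl^+] = s, [Cl^-] = 0.44 + s ≈ 0.44 (since Cl^- from NaCl dominates).
Ksp ≈ s × 0.44
s = 6.4 x 10^-4 M
Check: s = 6.4 × 10^-4 ≪ 0.44, so the approximation is valid.

s ≈ 6.4e-4 M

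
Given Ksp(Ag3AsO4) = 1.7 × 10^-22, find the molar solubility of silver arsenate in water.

Ag3AsO4(s) ⇌ 3 Ag^+(aq) + AsO4^3-(aq)
Ksp = [Ag^+]^3[AsO4^3-]
Let s = molar solubility. Then [Ag^+] = 3s and [AsO4^3-] = s.
Ksp = (3s)^3s = 27s^4
s^4 = 1.7 × 10^-22 / 27, so s = 1.6 x 10^-6 M

s = 1.6e-6 M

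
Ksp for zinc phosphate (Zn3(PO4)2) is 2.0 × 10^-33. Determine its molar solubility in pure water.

Zn3(PO4)2(s) ⇌ 3 Zn^2+ + 2 PO4^3-
Ksp = [Zn^2+]^3[PO4^3-]^2
With molar solubility s: [Zn^2+] = 3s, [PO4^3-] = 2s.
So Ksp = (3s)^3 × (2s)^2 = 108s^5
s = (2.0 × 10^-33 / 108)^(1/5) = 1.1 x 10^-7 M

1.1 × 10^-7 M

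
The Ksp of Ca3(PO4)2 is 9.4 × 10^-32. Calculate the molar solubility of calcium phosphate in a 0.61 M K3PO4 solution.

2.1 × 10^-11 M

Ca3(PO4)2(s) ⇌ 3 Ca^2+(aq) + 2 PO4^3-(aq)
Ksp = [Ca^2+]^3[PO4^3-]^2
Let s = moles of Ca3(PO4)2 that dissolve per litre. [Ca^2+] = 3s, [PO4^3-] = 0.61 + 2s ≈ 0.61 (since PO4^3- from K3PO4 dominates).
Ksp ≈ (3s)^3 × (0.61)^2
s = 2.1 × 10^-11 M
Check: 2s = 4.2 x 10^-11 ≪ 0.61, so the approximation is valid.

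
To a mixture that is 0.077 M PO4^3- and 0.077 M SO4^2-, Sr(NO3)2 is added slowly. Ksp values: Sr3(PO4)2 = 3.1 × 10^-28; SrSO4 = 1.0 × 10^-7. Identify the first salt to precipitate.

Precipitation of each salt starts when its ion product equals its Ksp.
For Sr3(PO4)2: 3.1 × 10^-28 = (0.077)^2 × [Sr^2+]^3  ⇒  [Sr^2+] = 3.7 × 10^-9 M.
For SrSO4: 1.0 × 10^-7 = 0.077 × [Sr^2+]  ⇒  [Sr^2+] = 1.3 x 10^-6 M.
The salt with the lower threshold [Sr^2+] precipitates first: Sr3(PO4)2.

Sr3(PO4)2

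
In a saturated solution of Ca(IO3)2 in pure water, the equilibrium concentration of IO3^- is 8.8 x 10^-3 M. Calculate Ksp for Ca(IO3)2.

Ksp = 3.4 × 10^-7

Ca(IO3)2(s) <=> Ca^2+ + 2 IO3^-
Stoichiometry gives [Ca^2+] = (1/2)[IO3^-] = 4.40 × 10^-3 M.
Ksp = [Ca^2+][IO3^-]^2
Ksp = 4.40 x 10^-3 × (8.8 x 10^-3)^2 = 3.4 x 10^-7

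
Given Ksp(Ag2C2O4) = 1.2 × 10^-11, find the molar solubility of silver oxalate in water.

Ag2C2O4(s) <=> 2 Ag^+(aq) + C2O4^2-(aq)
Ksp = [Ag^+]^2[C2O4^2-]
If s mol/L of Ag2C2O4 dissolves, [Ag^+] = 2s and [C2O4^2-] = s.
Substituting: Ksp = (2s)^2s = 4s^3
Solving, s = (1.2 × 10^-11/4)^(1/3) = 1.4 × 10^-4 M

1.4 × 10^-4 M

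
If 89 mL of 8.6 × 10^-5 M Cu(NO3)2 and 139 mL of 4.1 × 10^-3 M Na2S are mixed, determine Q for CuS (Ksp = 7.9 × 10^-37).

8.4 × 10^-8

Total volume = 89 + 139 = 228 mL.
[Cu^2+] = 8.6 x 10^-5 × (89/228) = 3.36 x 10^-5 M
[S^2-] = 4.1 × 10^-3 × (139/228) = 2.50 × 10^-3 M
CuS(s) <=> Cu^2+(aq) + S^2-(aq), so Q = [Cu^2+][S^2-]
Q = (3.36 × 10^-5)(2.50 × 10^-3) = 8.4 × 10^-8
Q > Ksp, so CuS will precipitate.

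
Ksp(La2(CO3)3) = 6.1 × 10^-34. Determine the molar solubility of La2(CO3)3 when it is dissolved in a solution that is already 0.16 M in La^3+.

La2(CO3)3(s) ⇌ 2 La^3+ + 3 CO3^2-
Ksp = [La^3+]^2[CO3^2-]^3
Let s = moles of La2(CO3)3 that dissolve per litre. [La^3+] = 0.16 + 2s ≈ 0.16, [CO3^2-] = 3s (common-ion effect: La^3+ is already 0.16 M).
Ksp ≈ (0.16)^2 × (3s)^3
s = 9.6 × 10^-12 M
Check: 2s = 1.9 x 10^-11 ≪ 0.16, so the approximation is valid.

9.6 x 10^-12 M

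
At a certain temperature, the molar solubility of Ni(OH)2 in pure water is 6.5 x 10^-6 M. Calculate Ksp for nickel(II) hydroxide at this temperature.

Ksp ≈ 1.1 × 10^-15

Ni(OH)2(s) <=> Ni^2+(aq) + 2 OH^-(aq)
For each mole of Ni(OH)2 that dissolves: [Ni^2+] = s, [OH^-] = 2s.
Ksp = [Ni^2+][OH^-]^2
So Ksp = s × (2s)^2 = 4s^3
Ksp = 4 × (6.5 × 10^-6)^3 = 1.1 × 10^-15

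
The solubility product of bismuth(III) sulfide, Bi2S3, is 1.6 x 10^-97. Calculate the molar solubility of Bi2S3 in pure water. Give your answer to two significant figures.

s ≈ 1.7 x 10^-20 M

Bi2S3(s) <=> 2 Bi^3+ + 3 S^2-
Ksp = [Bi^3+]^2[S^2-]^3
With molar solubility s: [Bi^3+] = 2s, [S^2-] = 3s.
Substituting: Ksp = (2s)^2(3s)^3 = 108s^5
s = (1.6 x 10^-97 / 108)^(1/5) = 1.7 × 10^-20 M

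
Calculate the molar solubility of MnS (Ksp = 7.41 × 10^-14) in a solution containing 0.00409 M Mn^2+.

1.81 × 10^-11 M

MnS(s) <=> Mn^2+ + S^2-
Ksp = [Mn^2+][S^2-]
If s mol/L dissolves here, [Mn^2+] = 0.00409 + s ≈ 0.00409, [S^2-] = s (Ksp is small, so little additional dissolves).
Ksp ≈ 0.00409 × s
s = 1.81 x 10^-11 M
Check: s = 1.8 × 10^-11 ≪ 0.00409, so the approximation is valid.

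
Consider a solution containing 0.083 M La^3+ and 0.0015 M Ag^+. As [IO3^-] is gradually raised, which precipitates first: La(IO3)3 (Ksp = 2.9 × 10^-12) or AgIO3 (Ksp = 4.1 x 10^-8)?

Precipitation of each salt starts when its ion product equals its Ksp.
For La(IO3)3: 2.9 × 10^-12 = 0.083 × [IO3^-]^3  ⇒  [IO3^-] = 3.3 × 10^-4 M.
For AgIO3: 4.1 x 10^-8 = 0.0015 × [IO3^-]  ⇒  [IO3^-] = 2.7 x 10^-5 M.
The salt with the lower threshold [IO3^-] precipitates first: AgIO3.

AgIO3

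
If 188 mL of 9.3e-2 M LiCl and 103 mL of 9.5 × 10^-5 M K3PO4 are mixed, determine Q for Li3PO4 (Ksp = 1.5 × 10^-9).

Total volume = 188 + 103 = 291 mL.
[Li^+] = 9.3 x 10^-2 × (188/291) = 6.01 × 10^-2 M
[PO4^3-] = 9.5 x 10^-5 × (103/291) = 3.36 × 10^-5 M
Li3PO4(s) <=> 3 Li^+(aq) + PO4^3-(aq), so Q = [Li^+]^3[PO4^3-]
Q = (6.01 × 10^-2)^3(3.36 × 10^-5) = 7.3 × 10^-9
Q > Ksp, so Li3PO4 will precipitate.

7.3 x 10^-9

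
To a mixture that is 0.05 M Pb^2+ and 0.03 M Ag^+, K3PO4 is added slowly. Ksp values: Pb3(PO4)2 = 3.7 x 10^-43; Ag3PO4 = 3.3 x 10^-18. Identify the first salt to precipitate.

Precipitation of each salt starts when its ion product equals its Ksp.
For Pb3(PO4)2: 3.7 x 10^-43 = (0.05)^3 × [PO4^3-]^2  ⇒  [PO4^3-] = 5.4 × 10^-20 M.
For Ag3PO4: 3.3 x 10^-18 = (0.03)^3 × [PO4^3-]  ⇒  [PO4^3-] = 1.2 × 10^-13 M.
The salt with the lower threshold [PO4^3-] precipitates first: Pb3(PO4)2.

Pb3(PO4)2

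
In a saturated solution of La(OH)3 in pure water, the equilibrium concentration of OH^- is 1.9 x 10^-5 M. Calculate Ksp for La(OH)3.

La(OH)3(s) ⇌ La^3+(aq) + 3 OH^-(aq)
Stoichiometry gives [La^3+] = (1/3)[OH^-] = 6.33 × 10^-6 M.
Ksp = [La^3+][OH^-]^3
Ksp = 6.33 × 10^-6 × (1.9 × 10^-5)^3 = 4.3 × 10^-20

4.3e-20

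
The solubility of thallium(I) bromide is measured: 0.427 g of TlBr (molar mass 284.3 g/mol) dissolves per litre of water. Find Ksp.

Ksp ≈ 2.26 × 10^-6

Molar solubility s = (4.27 × 10^-1 g/L) / (284.3 g/mol) = 1.502 × 10^-3 M.
TlBr(s) ⇌ Tl^+ + Br^-
With molar solubility s: [Tl^+] = s, [Br^-] = s.
Ksp = [Tl^+][Br^-]
Ksp = (s)(s) = s^2
With s = 1.502 × 10^-3: Ksp = 2.26 × 10^-6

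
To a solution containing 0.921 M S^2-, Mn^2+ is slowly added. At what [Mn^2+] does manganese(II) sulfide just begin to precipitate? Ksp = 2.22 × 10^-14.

2.41e-14 M

MnS(s) ⇌ Mn^2+(aq) + S^2-(aq)
Ksp = [Mn^2+][S^2-]
Precipitation begins when Q = Ksp. With [S^2-] = 0.921 M:
2.22 × 10^-14 = (0.921) × [Mn^2+]
[Mn^2+] = (2.22 × 10^-14 / 9.21 × 10^-1) = 2.41 × 10^-14 M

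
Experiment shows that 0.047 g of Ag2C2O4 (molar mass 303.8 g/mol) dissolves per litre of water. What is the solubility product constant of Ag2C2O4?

Ksp = 1.5e-11

Molar solubility s = (4.7 x 10^-2 g/L) / (303.8 g/mol) = 1.55 × 10^-4 M.
Ag2C2O4(s) <=> 2 Ag^+(aq) + C2O4^2-(aq)
For each mole of Ag2C2O4 that dissolves: [Ag^+] = 2s, [C2O4^2-] = s.
Ksp = [Ag^+]^2[C2O4^2-]
Substituting: Ksp = (2s)^2s = 4s^3
Ksp = 4 × (1.55 × 10^-4)^3 = 1.5 x 10^-11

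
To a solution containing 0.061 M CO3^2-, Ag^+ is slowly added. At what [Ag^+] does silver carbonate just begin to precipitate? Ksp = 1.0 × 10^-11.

[Ag^+] ≈ 1.3 × 10^-5 M

Ag2CO3(s) ⇌ 2 Ag^+(aq) + CO3^2-(aq)
Ksp = [Ag^+]^2[CO3^2-]
Precipitation begins when Q = Ksp. With [CO3^2-] = 0.061 M:
1.0 × 10^-11 = (0.061) × [Ag^+]^2
[Ag^+] = (1.0 × 10^-11 / 6.1 x 10^-2)^(1/2) = 1.3 × 10^-5 M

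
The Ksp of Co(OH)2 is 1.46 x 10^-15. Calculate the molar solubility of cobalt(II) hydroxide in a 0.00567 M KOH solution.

s ≈ 4.54 × 10^-11 M

Co(OH)2(s) ⇌ Co^2+(aq) + 2 OH^-(aq)
Ksp = [Co^2+][OH^-]^2
Let s be the molar solubility in this solution. [Co^2+] = s, [OH^-] = 0.00567 + 2s ≈ 0.00567 (since OH^- from KOH dominates).
Ksp ≈ s × (0.00567)^2
s = 4.54 × 10^-11 M
Check: 2s = 9.1 x 10^-11 ≪ 0.00567, so the approximation is valid.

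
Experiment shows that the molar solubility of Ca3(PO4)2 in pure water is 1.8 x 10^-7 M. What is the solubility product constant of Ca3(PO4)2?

Ksp = 2.0e-32

Ca3(PO4)2(s) ⇌ 3 Ca^2+(aq) + 2 PO4^3-(aq)
Let s = molar solubility. Then [Ca^2+] = 3s and [PO4^3-] = 2s.
Ksp = [Ca^2+]^3[PO4^3-]^2
Substituting: Ksp = (3s)^3(2s)^2 = 108s^5
Ksp = 108 × (1.8 x 10^-7)^5 = 2.0 × 10^-32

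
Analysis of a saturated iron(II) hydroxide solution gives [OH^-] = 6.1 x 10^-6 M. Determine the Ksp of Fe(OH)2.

1.1 × 10^-16

Fe(OH)2(s) <=> Fe^2+ + 2 OH^-
Stoichiometry gives [Fe^2+] = (1/2)[OH^-] = 3.05 × 10^-6 M.
Ksp = [Fe^2+][OH^-]^2
Ksp = 3.05 x 10^-6 × (6.1 x 10^-6)^2 = 1.1 x 10^-16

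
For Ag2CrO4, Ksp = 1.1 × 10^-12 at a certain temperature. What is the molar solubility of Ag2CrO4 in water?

Ag2CrO4(s) ⇌ 2 Ag^+ + CrO4^2-
Ksp = [Ag^+]^2[CrO4^2-]
Let s = molar solubility. Then [Ag^+] = 2s and [CrO4^2-] = s.
Substituting: Ksp = (2s)^2s = 4s^3
s^3 = 1.1 × 10^-12 / 4, so s = 6.5 × 10^-5 M

6.5 x 10^-5 M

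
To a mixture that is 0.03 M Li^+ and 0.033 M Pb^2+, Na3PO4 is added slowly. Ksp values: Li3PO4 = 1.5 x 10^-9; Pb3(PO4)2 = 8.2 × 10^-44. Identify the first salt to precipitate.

Pb3(PO4)2

Each salt begins to precipitate when Q = Ksp, i.e. when [PO4^3-] reaches its threshold.
For Li3PO4: 1.5 x 10^-9 = (0.03)^3 × [PO4^3-]  ⇒  [PO4^3-] = 5.6 × 10^-5 M.
For Pb3(PO4)2: 8.2 × 10^-44 = (0.033)^3 × [PO4^3-]^2  ⇒  [PO4^3-] = 4.8 × 10^-20 M.
The salt with the lower threshold [PO4^3-] precipitates first: Pb3(PO4)2.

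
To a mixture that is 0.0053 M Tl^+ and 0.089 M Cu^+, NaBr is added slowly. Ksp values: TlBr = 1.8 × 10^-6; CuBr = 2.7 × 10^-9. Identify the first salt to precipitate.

Precipitation of each salt starts when its ion product equals its Ksp.
For TlBr: 1.8 × 10^-6 = 0.0053 × [Br^-]  ⇒  [Br^-] = 3.4 x 10^-4 M.
For CuBr: 2.7 × 10^-9 = 0.089 × [Br^-]  ⇒  [Br^-] = 3.0 x 10^-8 M.
The salt with the lower threshold [Br^-] precipitates first: CuBr.

CuBr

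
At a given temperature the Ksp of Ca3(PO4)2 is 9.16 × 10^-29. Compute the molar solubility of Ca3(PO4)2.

9.68 × 10^-7 M

Ca3(PO4)2(s) ⇌ 3 Ca^2+ + 2 PO4^3-
Ksp = [Ca^2+]^3[PO4^3-]^2
With molar solubility s: [Ca^2+] = 3s, [PO4^3-] = 2s.
Ksp = (3s)^3(2s)^2 = 108s^5
s = (9.16 × 10^-29 / 108)^(1/5) = 9.68 × 10^-7 M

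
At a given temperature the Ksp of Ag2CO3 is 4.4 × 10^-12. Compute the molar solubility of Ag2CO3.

s ≈ 1.0 x 10^-4 M

Ag2CO3(s) ⇌ 2 Ag^+ + CO3^2-
Ksp = [Ag^+]^2[CO3^2-]
For each mole of Ag2CO3 that dissolves: [Ag^+] = 2s, [CO3^2-] = s.
Ksp = (2s)^2s = 4s^3
s = (4.4 × 10^-12 / 4)^(1/3) = 1.0 × 10^-4 M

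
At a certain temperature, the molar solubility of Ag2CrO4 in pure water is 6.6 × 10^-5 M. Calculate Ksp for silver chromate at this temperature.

1.1 × 10^-12

Ag2CrO4(s) ⇌ 2 Ag^+(aq) + CrO4^2-(aq)
If s mol/L of Ag2CrO4 dissolves, [Ag^+] = 2s and [CrO4^2-] = s.
Ksp = [Ag^+]^2[CrO4^2-]
So Ksp = (2s)^2 × s = 4s^3
With s = 6.6 × 10^-5: Ksp = 1.1 × 10^-12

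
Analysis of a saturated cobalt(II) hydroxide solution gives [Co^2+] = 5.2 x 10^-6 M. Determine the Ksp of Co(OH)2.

Ksp = 5.6 × 10^-16

Co(OH)2(s) ⇌ Co^2+(aq) + 2 OH^-(aq)
Stoichiometry gives [OH^-] = (2/1)[Co^2+] = 1.04 × 10^-5 M.
Ksp = [Co^2+][OH^-]^2
Ksp = 5.2 × 10^-6 × (1.04 × 10^-5)^2 = 5.6 x 10^-16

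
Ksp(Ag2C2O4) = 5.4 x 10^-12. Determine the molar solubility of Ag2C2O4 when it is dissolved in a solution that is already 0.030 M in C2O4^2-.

s ≈ 6.7 × 10^-6 M

Ag2C2O4(s) <=> 2 Ag^+(aq) + C2O4^2-(aq)
Ksp = [Ag^+]^2[C2O4^2-]
Let s = moles of Ag2C2O4 that dissolve per litre. [Ag^+] = 2s, [C2O4^2-] = 0.030 + s ≈ 0.030 (Ksp is small, so little additional dissolves).
Ksp ≈ (2s)^2 × 0.030
s = 6.7 x 10^-6 M
Check: s = 6.7 × 10^-6 ≪ 0.030, so the approximation is valid.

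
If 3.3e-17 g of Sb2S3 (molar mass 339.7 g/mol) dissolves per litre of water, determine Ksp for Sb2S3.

Ksp ≈ 9.3 × 10^-94

Molar solubility s = (3.3 x 10^-17 g/L) / (339.7 g/mol) = 9.71 × 10^-20 M.
Sb2S3(s) ⇌ 2 Sb^3+(aq) + 3 S^2-(aq)
With molar solubility s: [Sb^3+] = 2s, [S^2-] = 3s.
Ksp = [Sb^3+]^2[S^2-]^3
So Ksp = (2s)^2 × (3s)^3 = 108s^5
Ksp = 108 × (9.71 × 10^-20)^5 = 9.3 × 10^-94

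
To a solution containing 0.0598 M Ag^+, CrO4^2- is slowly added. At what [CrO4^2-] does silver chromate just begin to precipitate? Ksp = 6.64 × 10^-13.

Ag2CrO4(s) ⇌ 2 Ag^+ + CrO4^2-
Ksp = [Ag^+]^2[CrO4^2-]
Precipitation begins when Q = Ksp. With [Ag^+] = 0.0598 M:
6.64 × 10^-13 = (0.0598)^2 × [CrO4^2-]
[CrO4^2-] = (6.64 × 10^-13 / 3.576 × 10^-3) = 1.86 x 10^-10 M

[CrO4^2-] ≈ 1.86e-10 M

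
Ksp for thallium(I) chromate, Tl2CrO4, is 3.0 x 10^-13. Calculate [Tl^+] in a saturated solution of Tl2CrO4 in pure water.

Tl2CrO4(s) <=> 2 Tl^+ + CrO4^2-
Ksp = [Tl^+]^2[CrO4^2-]
Let s = molar solubility. Then [Tl^+] = 2s and [CrO4^2-] = s.
Ksp = (2s)^2s = 4s^3
s = (3.0 x 10^-13 / 4)^(1/3) = 4.22 x 10^-5 M
[Tl^+] = 2s = 8.4 x 10^-5 M

8.4e-5 M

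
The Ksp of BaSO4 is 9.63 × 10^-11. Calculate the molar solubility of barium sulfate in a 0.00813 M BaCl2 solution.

BaSO4(s) <=> Ba^2+(aq) + SO4^2-(aq)
Ksp = [Ba^2+][SO4^2-]
If s mol/L dissolves here, [Ba^2+] = 0.00813 + s ≈ 0.00813, [SO4^2-] = s (since Ba^2+ from BaCl2 dominates).
Ksp ≈ 0.00813 × s
s = 1.18 × 10^-8 M
Check: s = 1.2 × 10^-8 ≪ 0.00813, so the approximation is valid.

s ≈ 1.18e-8 M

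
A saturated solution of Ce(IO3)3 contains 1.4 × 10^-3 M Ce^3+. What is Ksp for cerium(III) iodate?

Ce(IO3)3(s) <=> Ce^3+ + 3 IO3^-
Stoichiometry gives [IO3^-] = (3/1)[Ce^3+] = 4.20 × 10^-3 M.
Ksp = [Ce^3+][IO3^-]^3
Ksp = 1.4 × 10^-3 × (4.20 × 10^-3)^3 = 1.0 x 10^-10

Ksp ≈ 1.0e-10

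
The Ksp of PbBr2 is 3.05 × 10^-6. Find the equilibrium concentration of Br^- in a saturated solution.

PbBr2(s) ⇌ Pb^2+(aq) + 2 Br^-(aq)
Ksp = [Pb^2+][Br^-]^2
For each mole of PbBr2 that dissolves: [Pb^2+] = s, [Br^-] = 2s.
Ksp = s(2s)^2 = 4s^3
s^3 = 3.05 × 10^-6 / 4, so s = 9.136 × 10^-3 M
[Br^-] = 2s = 1.83 × 10^-2 M

[Br^-] = 1.83 × 10^-2 M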